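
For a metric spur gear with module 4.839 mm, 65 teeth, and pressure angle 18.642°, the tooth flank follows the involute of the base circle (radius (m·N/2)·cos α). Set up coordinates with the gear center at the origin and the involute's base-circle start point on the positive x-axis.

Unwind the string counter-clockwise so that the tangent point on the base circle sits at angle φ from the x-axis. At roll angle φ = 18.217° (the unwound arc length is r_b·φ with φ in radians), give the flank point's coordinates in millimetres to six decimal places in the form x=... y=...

pitch radius r_p = m·N/2 = 4.839·65/2 = 157.267500
base radius r_b = r_p·cos α = 157.267500·cos 18.642° = 149.016358
roll angle φ = 18.217° = 0.31794663 rad
x = r_b·(cos φ + φ·sin φ) = 149.016358·(0.94987934 + 0.31794663·0.31261677) = 156.359107
y = r_b·(sin φ − φ·cos φ) = 149.016358·(0.31261677 − 0.31794663·0.94987934) = 1.580443

x=156.359107 y=1.580443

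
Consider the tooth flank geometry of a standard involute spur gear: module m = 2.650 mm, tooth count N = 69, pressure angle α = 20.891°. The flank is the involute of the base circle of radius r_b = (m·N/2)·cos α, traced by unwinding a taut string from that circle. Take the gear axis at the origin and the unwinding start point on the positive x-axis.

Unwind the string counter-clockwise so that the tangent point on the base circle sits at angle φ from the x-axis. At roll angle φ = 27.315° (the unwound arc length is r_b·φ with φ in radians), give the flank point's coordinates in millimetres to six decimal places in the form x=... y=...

pitch radius r_p = m·N/2 = 2.650·69/2 = 91.425000
base radius r_b = r_p·cos α = 91.425000·cos 20.891° = 85.414766
roll angle φ = 27.315° = 0.47673669 rad
x = r_b·(cos φ + φ·sin φ) = 85.414766·(0.88849713 + 0.47673669·0.45888218) = 94.576618
y = r_b·(sin φ − φ·cos φ) = 85.414766·(0.45888218 − 0.47673669·0.88849713) = 3.015398

x=94.576618 y=3.015398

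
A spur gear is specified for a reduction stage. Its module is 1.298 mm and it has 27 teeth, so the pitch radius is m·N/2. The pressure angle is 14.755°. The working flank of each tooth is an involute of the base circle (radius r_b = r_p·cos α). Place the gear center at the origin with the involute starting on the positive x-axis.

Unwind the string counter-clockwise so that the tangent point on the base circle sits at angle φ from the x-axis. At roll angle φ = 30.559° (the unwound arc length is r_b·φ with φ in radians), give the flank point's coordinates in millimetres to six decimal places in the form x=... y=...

pitch radius r_p = m·N/2 = 1.298·27/2 = 17.523000
base radius r_b = r_p·cos α = 17.523000·cos 14.755° = 16.945157
roll angle φ = 30.559° = 0.53335517 rad
x = r_b·(cos φ + φ·sin φ) = 16.945157·(0.86110607 + 0.53335517·0.50842535) = 19.186617
y = r_b·(sin φ − φ·cos φ) = 16.945157·(0.50842535 − 0.53335517·0.86110607) = 0.832854

x=19.186617 y=0.832854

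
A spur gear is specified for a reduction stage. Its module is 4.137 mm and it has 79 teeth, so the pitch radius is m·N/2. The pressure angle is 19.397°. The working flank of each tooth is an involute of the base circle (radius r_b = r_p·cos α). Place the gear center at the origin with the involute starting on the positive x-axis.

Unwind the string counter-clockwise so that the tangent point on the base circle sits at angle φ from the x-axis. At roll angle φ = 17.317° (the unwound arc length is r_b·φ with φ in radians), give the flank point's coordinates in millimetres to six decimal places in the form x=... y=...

x=161.016348 y=1.405598

pitch radius r_p = m·N/2 = 4.137·79/2 = 163.411500
base radius r_b = r_p·cos α = 163.411500·cos 19.397° = 154.136271
roll angle φ = 17.317° = 0.30223867 rad
x = r_b·(cos φ + φ·sin φ) = 154.136271·(0.95467252 + 0.30223867·0.29765814) = 161.016348
y = r_b·(sin φ − φ·cos φ) = 154.136271·(0.29765814 − 0.30223867·0.95467252) = 1.405598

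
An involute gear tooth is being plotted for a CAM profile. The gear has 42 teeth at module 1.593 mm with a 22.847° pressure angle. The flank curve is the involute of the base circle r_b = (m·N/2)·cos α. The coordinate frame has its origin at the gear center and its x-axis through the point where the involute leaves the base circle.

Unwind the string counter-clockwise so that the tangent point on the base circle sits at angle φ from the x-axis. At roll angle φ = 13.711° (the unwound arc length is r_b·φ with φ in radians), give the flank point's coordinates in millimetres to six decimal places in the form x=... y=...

pitch radius r_p = m·N/2 = 1.593·42/2 = 33.453000
base radius r_b = r_p·cos α = 33.453000·cos 22.847° = 30.828444
roll angle φ = 13.711° = 0.23930209 rad
x = r_b·(cos φ + φ·sin φ) = 30.828444·(0.97150363 + 0.23930209·0.23702467) = 31.698550
y = r_b·(sin φ − φ·cos φ) = 30.828444·(0.23702467 − 0.23930209·0.97150363) = 0.140017

x=31.698550 y=0.140017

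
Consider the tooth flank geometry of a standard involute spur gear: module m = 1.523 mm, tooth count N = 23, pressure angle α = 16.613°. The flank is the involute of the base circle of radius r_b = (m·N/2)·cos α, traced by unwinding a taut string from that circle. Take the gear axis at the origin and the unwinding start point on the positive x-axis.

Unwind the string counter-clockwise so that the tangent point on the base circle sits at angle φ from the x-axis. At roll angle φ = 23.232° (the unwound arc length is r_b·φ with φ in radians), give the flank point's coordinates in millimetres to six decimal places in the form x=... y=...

x=18.106891 y=0.366854

pitch radius r_p = m·N/2 = 1.523·23/2 = 17.514500
base radius r_b = r_p·cos α = 17.514500·cos 16.613° = 16.783405
roll angle φ = 23.232° = 0.40547489 rad
x = r_b·(cos φ + φ·sin φ) = 16.783405·(0.91891518 + 0.40547489·0.39445519) = 18.106891
y = r_b·(sin φ − φ·cos φ) = 16.783405·(0.39445519 − 0.40547489·0.91891518) = 0.366854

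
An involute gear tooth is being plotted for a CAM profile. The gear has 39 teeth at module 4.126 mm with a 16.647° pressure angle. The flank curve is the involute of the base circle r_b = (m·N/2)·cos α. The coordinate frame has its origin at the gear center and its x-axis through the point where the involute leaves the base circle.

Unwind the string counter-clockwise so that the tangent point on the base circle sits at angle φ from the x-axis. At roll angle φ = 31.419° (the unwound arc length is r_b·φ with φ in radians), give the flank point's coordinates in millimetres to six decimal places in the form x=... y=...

pitch radius r_p = m·N/2 = 4.126·39/2 = 80.457000
base radius r_b = r_p·cos α = 80.457000·cos 16.647° = 77.084878
roll angle φ = 31.419° = 0.54836500 rad
x = r_b·(cos φ + φ·sin φ) = 77.084878·(0.85337798 + 0.54836500·0.52129265) = 87.817916
y = r_b·(sin φ − φ·cos φ) = 77.084878·(0.52129265 − 0.54836500·0.85337798) = 4.110940

x=87.817916 y=4.110940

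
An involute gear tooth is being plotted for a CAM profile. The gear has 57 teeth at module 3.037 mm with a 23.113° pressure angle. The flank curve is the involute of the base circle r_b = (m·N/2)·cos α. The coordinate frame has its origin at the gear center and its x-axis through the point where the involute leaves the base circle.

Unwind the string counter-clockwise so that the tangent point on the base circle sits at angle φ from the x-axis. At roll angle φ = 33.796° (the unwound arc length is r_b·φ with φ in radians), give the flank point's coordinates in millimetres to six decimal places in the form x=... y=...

pitch radius r_p = m·N/2 = 3.037·57/2 = 86.554500
base radius r_b = r_p·cos α = 86.554500·cos 23.113° = 79.606983
roll angle φ = 33.796° = 0.58985147 rad
x = r_b·(cos φ + φ·sin φ) = 79.606983·(0.83102330 + 0.58985147·0.55623760) = 92.274115
y = r_b·(sin φ − φ·cos φ) = 79.606983·(0.55623760 − 0.58985147·0.83102330) = 5.258621

x=92.274115 y=5.258621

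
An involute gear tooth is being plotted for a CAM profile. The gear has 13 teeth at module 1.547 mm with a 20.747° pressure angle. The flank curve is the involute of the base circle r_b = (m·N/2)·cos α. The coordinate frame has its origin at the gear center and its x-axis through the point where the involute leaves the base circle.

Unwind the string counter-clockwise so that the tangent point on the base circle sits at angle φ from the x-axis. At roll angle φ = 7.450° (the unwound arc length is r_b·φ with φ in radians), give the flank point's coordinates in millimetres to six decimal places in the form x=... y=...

x=9.482595 y=0.006879

pitch radius r_p = m·N/2 = 1.547·13/2 = 10.055500
base radius r_b = r_p·cos α = 10.055500·cos 20.747° = 9.403439
roll angle φ = 7.450° = 0.13002703 rad
x = r_b·(cos φ + φ·sin φ) = 9.403439·(0.99155839 + 0.13002703·0.12966094) = 9.482595
y = r_b·(sin φ − φ·cos φ) = 9.403439·(0.12966094 − 0.13002703·0.99155839) = 0.006879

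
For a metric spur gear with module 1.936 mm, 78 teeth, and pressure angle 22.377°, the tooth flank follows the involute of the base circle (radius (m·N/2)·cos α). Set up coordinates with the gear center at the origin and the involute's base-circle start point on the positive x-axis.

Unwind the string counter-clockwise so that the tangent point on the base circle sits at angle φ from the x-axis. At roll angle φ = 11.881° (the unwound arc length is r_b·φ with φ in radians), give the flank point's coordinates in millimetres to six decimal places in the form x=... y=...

x=71.303441 y=0.206620

pitch radius r_p = m·N/2 = 1.936·78/2 = 75.504000
base radius r_b = r_p·cos α = 75.504000·cos 22.377° = 69.818468
roll angle φ = 11.881° = 0.20736257 rad
x = r_b·(cos φ + φ·sin φ) = 69.818468·(0.97857731 + 0.20736257·0.20587969) = 71.303441
y = r_b·(sin φ − φ·cos φ) = 69.818468·(0.20587969 − 0.20736257·0.97857731) = 0.206620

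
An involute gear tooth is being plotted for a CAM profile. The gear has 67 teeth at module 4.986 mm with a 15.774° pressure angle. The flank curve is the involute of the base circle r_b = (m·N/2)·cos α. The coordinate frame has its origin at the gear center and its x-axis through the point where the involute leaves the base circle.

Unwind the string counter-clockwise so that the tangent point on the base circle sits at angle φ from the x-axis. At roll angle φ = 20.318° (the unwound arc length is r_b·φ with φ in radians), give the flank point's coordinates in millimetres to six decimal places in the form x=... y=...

pitch radius r_p = m·N/2 = 4.986·67/2 = 167.031000
base radius r_b = r_p·cos α = 167.031000·cos 15.774° = 160.740855
roll angle φ = 20.318° = 0.35461600 rad
x = r_b·(cos φ + φ·sin φ) = 160.740855·(0.93777990 + 0.35461600·0.34723028) = 170.532112
y = r_b·(sin φ − φ·cos φ) = 160.740855·(0.34723028 − 0.35461600·0.93777990) = 2.359439

x=170.532112 y=2.359439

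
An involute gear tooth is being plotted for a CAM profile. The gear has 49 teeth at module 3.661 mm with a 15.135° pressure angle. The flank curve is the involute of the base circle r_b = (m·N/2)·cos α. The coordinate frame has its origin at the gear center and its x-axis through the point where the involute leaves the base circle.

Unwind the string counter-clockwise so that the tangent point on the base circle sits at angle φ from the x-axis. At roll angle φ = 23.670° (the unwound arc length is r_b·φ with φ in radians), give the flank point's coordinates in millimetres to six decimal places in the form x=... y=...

pitch radius r_p = m·N/2 = 3.661·49/2 = 89.694500
base radius r_b = r_p·cos α = 89.694500·cos 15.135° = 86.583295
roll angle φ = 23.670° = 0.41311943 rad
x = r_b·(cos φ + φ·sin φ) = 86.583295·(0.91587293 + 0.41311943·0.40146828) = 93.659512
y = r_b·(sin φ − φ·cos φ) = 86.583295·(0.40146828 − 0.41311943·0.91587293) = 2.000366

x=93.659512 y=2.000366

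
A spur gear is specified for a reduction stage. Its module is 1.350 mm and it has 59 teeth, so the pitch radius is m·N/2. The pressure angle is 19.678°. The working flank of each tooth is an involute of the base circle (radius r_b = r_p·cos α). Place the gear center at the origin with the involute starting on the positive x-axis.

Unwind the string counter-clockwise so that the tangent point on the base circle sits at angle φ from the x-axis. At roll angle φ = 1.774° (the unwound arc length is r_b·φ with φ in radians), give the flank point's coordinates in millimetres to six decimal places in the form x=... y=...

x=37.517187 y=0.000371

pitch radius r_p = m·N/2 = 1.350·59/2 = 39.825000
base radius r_b = r_p·cos α = 39.825000·cos 19.678° = 37.499216
roll angle φ = 1.774° = 0.03096214 rad
x = r_b·(cos φ + φ·sin φ) = 37.499216·(0.99952071 + 0.03096214·0.03095719) = 37.517187
y = r_b·(sin φ − φ·cos φ) = 37.499216·(0.03095719 − 0.03096214·0.99952071) = 0.000371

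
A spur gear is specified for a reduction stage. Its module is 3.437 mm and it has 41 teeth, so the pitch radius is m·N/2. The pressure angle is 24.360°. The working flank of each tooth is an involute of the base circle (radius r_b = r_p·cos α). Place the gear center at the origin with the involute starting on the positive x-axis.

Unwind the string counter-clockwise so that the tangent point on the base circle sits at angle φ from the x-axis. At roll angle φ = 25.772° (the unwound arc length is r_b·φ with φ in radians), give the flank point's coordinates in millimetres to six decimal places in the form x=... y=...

pitch radius r_p = m·N/2 = 3.437·41/2 = 70.458500
base radius r_b = r_p·cos α = 70.458500·cos 24.360° = 64.185709
roll angle φ = 25.772° = 0.44980625 rad
x = r_b·(cos φ + φ·sin φ) = 64.185709·(0.90053136 + 0.44980625·0.43479107) = 70.354155
y = r_b·(sin φ − φ·cos φ) = 64.185709·(0.43479107 − 0.44980625·0.90053136) = 1.908012

x=70.354155 y=1.908012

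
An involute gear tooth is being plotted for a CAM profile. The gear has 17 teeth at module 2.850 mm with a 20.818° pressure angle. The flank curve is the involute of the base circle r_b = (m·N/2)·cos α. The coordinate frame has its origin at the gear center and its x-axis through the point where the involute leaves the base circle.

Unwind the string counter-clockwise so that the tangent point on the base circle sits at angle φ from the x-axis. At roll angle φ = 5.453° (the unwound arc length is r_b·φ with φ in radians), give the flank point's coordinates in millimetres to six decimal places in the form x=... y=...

x=22.745767 y=0.006501

pitch radius r_p = m·N/2 = 2.850·17/2 = 24.225000
base radius r_b = r_p·cos α = 24.225000·cos 20.818° = 22.643448
roll angle φ = 5.453° = 0.09517280 rad
x = r_b·(cos φ + φ·sin φ) = 22.643448·(0.99547449 + 0.09517280·0.09502919) = 22.745767
y = r_b·(sin φ − φ·cos φ) = 22.643448·(0.09502919 − 0.09517280·0.99547449) = 0.006501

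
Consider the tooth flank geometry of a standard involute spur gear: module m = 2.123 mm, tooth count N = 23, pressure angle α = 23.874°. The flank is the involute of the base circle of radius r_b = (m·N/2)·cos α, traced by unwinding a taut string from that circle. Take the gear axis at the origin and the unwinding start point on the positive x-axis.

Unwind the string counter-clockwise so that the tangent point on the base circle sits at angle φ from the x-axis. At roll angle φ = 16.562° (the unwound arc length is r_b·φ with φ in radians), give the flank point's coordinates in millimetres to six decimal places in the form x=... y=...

x=23.238868 y=0.178245

pitch radius r_p = m·N/2 = 2.123·23/2 = 24.414500
base radius r_b = r_p·cos α = 24.414500·cos 23.874° = 22.325539
roll angle φ = 16.562° = 0.28906143 rad
x = r_b·(cos φ + φ·sin φ) = 22.325539·(0.95851184 + 0.28906143·0.28505272) = 23.238868
y = r_b·(sin φ − φ·cos φ) = 22.325539·(0.28505272 − 0.28906143·0.95851184) = 0.178245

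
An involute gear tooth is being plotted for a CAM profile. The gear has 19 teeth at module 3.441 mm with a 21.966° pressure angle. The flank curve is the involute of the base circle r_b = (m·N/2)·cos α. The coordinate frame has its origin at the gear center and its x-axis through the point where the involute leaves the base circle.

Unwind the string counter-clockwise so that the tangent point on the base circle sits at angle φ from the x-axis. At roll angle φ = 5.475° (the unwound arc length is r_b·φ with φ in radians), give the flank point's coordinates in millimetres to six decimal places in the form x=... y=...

x=30.454533 y=0.008809

pitch radius r_p = m·N/2 = 3.441·19/2 = 32.689500
base radius r_b = r_p·cos α = 32.689500·cos 21.966° = 30.316438
roll angle φ = 5.475° = 0.09555678 rad
x = r_b·(cos φ + φ·sin φ) = 30.316438·(0.99543792 + 0.09555678·0.09541142) = 30.454533
y = r_b·(sin φ − φ·cos φ) = 30.316438·(0.09541142 − 0.09555678·0.99543792) = 0.008809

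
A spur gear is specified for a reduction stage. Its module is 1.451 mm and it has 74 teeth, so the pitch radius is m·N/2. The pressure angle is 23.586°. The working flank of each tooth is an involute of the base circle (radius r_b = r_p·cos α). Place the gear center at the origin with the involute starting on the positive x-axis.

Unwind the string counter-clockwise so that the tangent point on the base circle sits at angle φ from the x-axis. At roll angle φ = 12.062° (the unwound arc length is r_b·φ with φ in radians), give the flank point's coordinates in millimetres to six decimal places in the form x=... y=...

pitch radius r_p = m·N/2 = 1.451·74/2 = 53.687000
base radius r_b = r_p·cos α = 53.687000·cos 23.586° = 49.202016
roll angle φ = 12.062° = 0.21052161 rad
x = r_b·(cos φ + φ·sin φ) = 49.202016·(0.97792205 + 0.21052161·0.20897003) = 50.280266
y = r_b·(sin φ − φ·cos φ) = 49.202016·(0.20897003 − 0.21052161·0.97792205) = 0.152344

x=50.280266 y=0.152344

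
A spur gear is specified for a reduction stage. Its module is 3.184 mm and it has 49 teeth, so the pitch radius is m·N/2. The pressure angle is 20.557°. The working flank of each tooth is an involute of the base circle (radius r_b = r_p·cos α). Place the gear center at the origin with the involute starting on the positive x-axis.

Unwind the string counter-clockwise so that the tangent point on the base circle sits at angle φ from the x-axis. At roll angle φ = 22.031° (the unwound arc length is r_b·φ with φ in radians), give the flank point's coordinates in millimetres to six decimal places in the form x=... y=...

pitch radius r_p = m·N/2 = 3.184·49/2 = 78.008000
base radius r_b = r_p·cos α = 78.008000·cos 20.557° = 73.040710
roll angle φ = 22.031° = 0.38451349 rad
x = r_b·(cos φ + φ·sin φ) = 73.040710·(0.92698104 + 0.38451349·0.37510819) = 78.242319
y = r_b·(sin φ − φ·cos φ) = 73.040710·(0.37510819 − 0.38451349·0.92698104) = 1.363778

x=78.242319 y=1.363778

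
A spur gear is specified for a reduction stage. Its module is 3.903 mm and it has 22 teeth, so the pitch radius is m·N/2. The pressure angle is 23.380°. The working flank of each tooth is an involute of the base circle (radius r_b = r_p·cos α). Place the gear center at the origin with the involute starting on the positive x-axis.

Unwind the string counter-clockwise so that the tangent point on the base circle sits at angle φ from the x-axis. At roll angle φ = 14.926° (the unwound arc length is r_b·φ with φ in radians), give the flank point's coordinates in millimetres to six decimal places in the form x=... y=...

x=40.722503 y=0.230661

pitch radius r_p = m·N/2 = 3.903·22/2 = 42.933000
base radius r_b = r_p·cos α = 42.933000·cos 23.380° = 39.407909
roll angle φ = 14.926° = 0.26050784 rad
x = r_b·(cos φ + φ·sin φ) = 39.407909·(0.96625930 + 0.26050784·0.25757129) = 40.722503
y = r_b·(sin φ − φ·cos φ) = 39.407909·(0.25757129 − 0.26050784·0.96625930) = 0.230661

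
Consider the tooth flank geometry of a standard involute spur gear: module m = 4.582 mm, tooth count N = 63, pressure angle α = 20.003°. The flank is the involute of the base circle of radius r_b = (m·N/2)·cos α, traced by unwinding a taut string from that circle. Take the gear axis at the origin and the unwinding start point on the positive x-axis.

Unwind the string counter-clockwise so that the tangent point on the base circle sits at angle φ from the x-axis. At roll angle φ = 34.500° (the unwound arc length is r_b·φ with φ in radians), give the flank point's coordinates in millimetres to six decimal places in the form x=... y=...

pitch radius r_p = m·N/2 = 4.582·63/2 = 144.333000
base radius r_b = r_p·cos α = 144.333000·cos 20.003° = 135.626070
roll angle φ = 34.500° = 0.60213859 rad
x = r_b·(cos φ + φ·sin φ) = 135.626070·(0.82412619 + 0.60213859·0.56640624) = 158.028953
y = r_b·(sin φ − φ·cos φ) = 135.626070·(0.56640624 − 0.60213859·0.82412619) = 9.516617

x=158.028953 y=9.516617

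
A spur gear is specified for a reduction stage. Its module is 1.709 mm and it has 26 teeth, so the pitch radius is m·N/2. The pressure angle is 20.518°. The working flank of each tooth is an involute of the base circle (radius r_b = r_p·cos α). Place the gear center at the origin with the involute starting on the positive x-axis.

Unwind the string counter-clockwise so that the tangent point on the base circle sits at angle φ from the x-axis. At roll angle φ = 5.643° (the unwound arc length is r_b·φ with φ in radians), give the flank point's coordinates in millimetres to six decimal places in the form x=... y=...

x=20.908274 y=0.006620

pitch radius r_p = m·N/2 = 1.709·26/2 = 22.217000
base radius r_b = r_p·cos α = 22.217000·cos 20.518° = 20.807601
roll angle φ = 5.643° = 0.09848893 rad
x = r_b·(cos φ + φ·sin φ) = 20.807601·(0.99515388 + 0.09848893·0.09832978) = 20.908274
y = r_b·(sin φ − φ·cos φ) = 20.807601·(0.09832978 − 0.09848893·0.99515388) = 0.006620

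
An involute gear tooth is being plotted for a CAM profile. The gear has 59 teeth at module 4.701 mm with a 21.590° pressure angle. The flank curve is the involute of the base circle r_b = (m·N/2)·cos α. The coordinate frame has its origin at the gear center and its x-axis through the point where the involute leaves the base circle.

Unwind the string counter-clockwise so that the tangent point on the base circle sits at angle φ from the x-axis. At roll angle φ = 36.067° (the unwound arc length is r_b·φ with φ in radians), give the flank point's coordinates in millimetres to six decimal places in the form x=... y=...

pitch radius r_p = m·N/2 = 4.701·59/2 = 138.679500
base radius r_b = r_p·cos α = 138.679500·cos 21.590° = 128.949846
roll angle φ = 36.067° = 0.62948790 rad
x = r_b·(cos φ + φ·sin φ) = 128.949846·(0.80832910 + 0.62948790·0.58873089) = 152.022594
y = r_b·(sin φ − φ·cos φ) = 128.949846·(0.58873089 − 0.62948790·0.80832910) = 10.302770

x=152.022594 y=10.302770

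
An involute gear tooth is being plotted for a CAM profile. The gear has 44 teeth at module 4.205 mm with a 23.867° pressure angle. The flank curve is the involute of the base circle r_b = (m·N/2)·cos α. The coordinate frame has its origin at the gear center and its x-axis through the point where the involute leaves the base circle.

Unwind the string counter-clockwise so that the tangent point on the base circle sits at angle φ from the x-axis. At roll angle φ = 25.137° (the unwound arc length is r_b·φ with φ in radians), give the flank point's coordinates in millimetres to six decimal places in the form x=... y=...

pitch radius r_p = m·N/2 = 4.205·44/2 = 92.510000
base radius r_b = r_p·cos α = 92.510000·cos 23.867° = 84.599206
roll angle φ = 25.137° = 0.43872341 rad
x = r_b·(cos φ + φ·sin φ) = 84.599206·(0.90529467 + 0.43872341·0.42478413) = 92.353351
y = r_b·(sin φ − φ·cos φ) = 84.599206·(0.42478413 − 0.43872341·0.90529467) = 2.335797

x=92.353351 y=2.335797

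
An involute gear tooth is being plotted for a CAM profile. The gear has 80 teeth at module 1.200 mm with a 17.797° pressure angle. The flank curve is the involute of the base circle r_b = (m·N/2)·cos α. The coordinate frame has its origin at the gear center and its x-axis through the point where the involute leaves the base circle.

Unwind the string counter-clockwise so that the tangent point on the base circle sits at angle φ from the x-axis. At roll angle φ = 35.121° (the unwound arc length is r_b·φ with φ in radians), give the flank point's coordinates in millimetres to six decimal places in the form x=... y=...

x=53.499347 y=3.378696

pitch radius r_p = m·N/2 = 1.200·80/2 = 48.000000
base radius r_b = r_p·cos α = 48.000000·cos 17.797° = 45.702979
roll angle φ = 35.121° = 0.61297709 rad
x = r_b·(cos φ + φ·sin φ) = 45.702979·(0.81793891 + 0.61297709·0.57530508) = 53.499347
y = r_b·(sin φ − φ·cos φ) = 45.702979·(0.57530508 − 0.61297709·0.81793891) = 3.378696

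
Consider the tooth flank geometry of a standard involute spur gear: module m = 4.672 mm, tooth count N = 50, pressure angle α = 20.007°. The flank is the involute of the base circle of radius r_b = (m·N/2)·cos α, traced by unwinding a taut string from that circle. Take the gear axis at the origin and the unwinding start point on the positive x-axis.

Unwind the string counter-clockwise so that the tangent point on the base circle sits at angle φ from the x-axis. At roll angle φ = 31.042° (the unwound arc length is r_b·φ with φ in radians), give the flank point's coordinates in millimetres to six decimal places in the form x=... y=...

pitch radius r_p = m·N/2 = 4.672·50/2 = 116.800000
base radius r_b = r_p·cos α = 116.800000·cos 20.007° = 109.751217
roll angle φ = 31.042° = 0.54178511 rad
x = r_b·(cos φ + φ·sin φ) = 109.751217·(0.85678953 + 0.54178511·0.51566627) = 124.696022
y = r_b·(sin φ − φ·cos φ) = 109.751217·(0.51566627 − 0.54178511·0.85678953) = 5.648946

x=124.696022 y=5.648946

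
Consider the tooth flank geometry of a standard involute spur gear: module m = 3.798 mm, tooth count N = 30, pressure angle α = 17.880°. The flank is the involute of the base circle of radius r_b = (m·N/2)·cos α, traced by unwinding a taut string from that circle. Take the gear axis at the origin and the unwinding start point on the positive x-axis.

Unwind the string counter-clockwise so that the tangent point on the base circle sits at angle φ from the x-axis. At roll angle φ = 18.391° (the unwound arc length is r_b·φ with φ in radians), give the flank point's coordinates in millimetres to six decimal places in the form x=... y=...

pitch radius r_p = m·N/2 = 3.798·30/2 = 56.970000
base radius r_b = r_p·cos α = 56.970000·cos 17.880° = 54.218442
roll angle φ = 18.391° = 0.32098350 rad
x = r_b·(cos φ + φ·sin φ) = 54.218442·(0.94892558 + 0.32098350·0.31549998) = 56.939984
y = r_b·(sin φ − φ·cos φ) = 54.218442·(0.31549998 − 0.32098350·0.94892558) = 0.591552

x=56.939984 y=0.591552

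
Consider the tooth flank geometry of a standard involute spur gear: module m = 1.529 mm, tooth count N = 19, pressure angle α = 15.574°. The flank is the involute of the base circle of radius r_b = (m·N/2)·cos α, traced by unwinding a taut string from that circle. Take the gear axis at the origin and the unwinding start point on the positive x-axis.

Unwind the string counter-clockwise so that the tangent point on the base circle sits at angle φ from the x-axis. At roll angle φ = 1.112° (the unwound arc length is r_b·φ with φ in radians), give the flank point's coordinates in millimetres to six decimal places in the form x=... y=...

pitch radius r_p = m·N/2 = 1.529·19/2 = 14.525500
base radius r_b = r_p·cos α = 14.525500·cos 15.574° = 13.992189
roll angle φ = 1.112° = 0.01940806 rad
x = r_b·(cos φ + φ·sin φ) = 13.992189·(0.99981167 + 0.01940806·0.01940684) = 13.994824
y = r_b·(sin φ − φ·cos φ) = 13.992189·(0.01940684 − 0.01940806·0.99981167) = 0.000034

x=13.994824 y=0.000034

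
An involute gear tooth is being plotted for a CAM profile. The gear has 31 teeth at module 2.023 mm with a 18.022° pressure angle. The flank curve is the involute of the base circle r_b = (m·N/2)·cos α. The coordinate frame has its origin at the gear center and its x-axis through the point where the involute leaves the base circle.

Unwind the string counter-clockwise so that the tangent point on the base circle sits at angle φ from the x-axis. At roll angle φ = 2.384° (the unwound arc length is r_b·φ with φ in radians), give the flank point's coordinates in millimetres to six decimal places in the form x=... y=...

pitch radius r_p = m·N/2 = 2.023·31/2 = 31.356500
base radius r_b = r_p·cos α = 31.356500·cos 18.022° = 29.818081
roll angle φ = 2.384° = 0.04160865 rad
x = r_b·(cos φ + φ·sin φ) = 29.818081·(0.99913449 + 0.04160865·0.04159664) = 29.843881
y = r_b·(sin φ − φ·cos φ) = 29.818081·(0.04159664 − 0.04160865·0.99913449) = 0.000716

x=29.843881 y=0.000716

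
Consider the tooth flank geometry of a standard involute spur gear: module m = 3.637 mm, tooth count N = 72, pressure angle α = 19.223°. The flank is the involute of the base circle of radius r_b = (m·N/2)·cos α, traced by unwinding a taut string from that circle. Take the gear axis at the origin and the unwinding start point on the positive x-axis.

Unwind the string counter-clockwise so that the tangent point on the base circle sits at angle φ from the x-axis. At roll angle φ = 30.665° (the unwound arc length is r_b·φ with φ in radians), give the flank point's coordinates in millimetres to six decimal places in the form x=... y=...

pitch radius r_p = m·N/2 = 3.637·72/2 = 130.932000
base radius r_b = r_p·cos α = 130.932000·cos 19.223° = 123.631792
roll angle φ = 30.665° = 0.53520522 rad
x = r_b·(cos φ + φ·sin φ) = 123.631792·(0.86016398 + 0.53520522·0.51001757) = 140.090651
y = r_b·(sin φ − φ·cos φ) = 123.631792·(0.51001757 − 0.53520522·0.86016398) = 6.138729

x=140.090651 y=6.138729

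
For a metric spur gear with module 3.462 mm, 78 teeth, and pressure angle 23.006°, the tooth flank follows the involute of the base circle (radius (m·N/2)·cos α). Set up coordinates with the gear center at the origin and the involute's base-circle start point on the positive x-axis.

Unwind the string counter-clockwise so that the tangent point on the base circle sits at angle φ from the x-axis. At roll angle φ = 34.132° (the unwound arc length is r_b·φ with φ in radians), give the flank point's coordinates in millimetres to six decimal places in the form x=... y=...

x=144.412931 y=8.450909

pitch radius r_p = m·N/2 = 3.462·78/2 = 135.018000
base radius r_b = r_p·cos α = 135.018000·cos 23.006° = 124.279199
roll angle φ = 34.132° = 0.59571578 rad
x = r_b·(cos φ + φ·sin φ) = 124.279199·(0.82774709 + 0.59571578·0.56110138) = 144.412931
y = r_b·(sin φ − φ·cos φ) = 124.279199·(0.56110138 − 0.59571578·0.82774709) = 8.450909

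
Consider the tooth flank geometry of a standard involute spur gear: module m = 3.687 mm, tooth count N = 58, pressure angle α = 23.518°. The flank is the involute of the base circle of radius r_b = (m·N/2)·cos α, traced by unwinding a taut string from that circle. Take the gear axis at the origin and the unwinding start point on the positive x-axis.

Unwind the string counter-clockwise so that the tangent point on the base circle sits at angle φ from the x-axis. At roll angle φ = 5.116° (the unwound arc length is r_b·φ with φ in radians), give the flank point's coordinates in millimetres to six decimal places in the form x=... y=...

x=98.431473 y=0.023247

pitch radius r_p = m·N/2 = 3.687·58/2 = 106.923000
base radius r_b = r_p·cos α = 106.923000·cos 23.518° = 98.041415
roll angle φ = 5.116° = 0.08929104 rad
x = r_b·(cos φ + φ·sin φ) = 98.041415·(0.99601620 + 0.08929104·0.08917244) = 98.431473
y = r_b·(sin φ − φ·cos φ) = 98.041415·(0.08917244 − 0.08929104·0.99601620) = 0.023247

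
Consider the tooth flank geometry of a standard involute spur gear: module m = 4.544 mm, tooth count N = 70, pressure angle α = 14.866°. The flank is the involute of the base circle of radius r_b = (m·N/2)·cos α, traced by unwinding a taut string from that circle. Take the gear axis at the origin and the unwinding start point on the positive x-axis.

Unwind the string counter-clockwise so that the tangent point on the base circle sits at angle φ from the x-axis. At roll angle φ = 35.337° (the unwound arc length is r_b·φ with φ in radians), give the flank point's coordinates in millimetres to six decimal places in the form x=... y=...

pitch radius r_p = m·N/2 = 4.544·70/2 = 159.040000
base radius r_b = r_p·cos α = 159.040000·cos 14.866° = 153.716692
roll angle φ = 35.337° = 0.61674700 rad
x = r_b·(cos φ + φ·sin φ) = 153.716692·(0.81576426 + 0.61674700·0.57838454) = 180.229929
y = r_b·(sin φ − φ·cos φ) = 153.716692·(0.57838454 − 0.61674700·0.81576426) = 11.569393

x=180.229929 y=11.569393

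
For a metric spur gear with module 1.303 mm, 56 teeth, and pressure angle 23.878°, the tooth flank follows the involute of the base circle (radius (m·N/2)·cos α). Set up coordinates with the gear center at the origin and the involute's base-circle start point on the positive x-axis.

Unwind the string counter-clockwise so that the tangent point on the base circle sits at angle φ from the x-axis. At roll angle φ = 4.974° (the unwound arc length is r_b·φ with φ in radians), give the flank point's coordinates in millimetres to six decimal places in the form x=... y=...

pitch radius r_p = m·N/2 = 1.303·56/2 = 36.484000
base radius r_b = r_p·cos α = 36.484000·cos 23.878° = 33.361314
roll angle φ = 4.974° = 0.08681268 rad
x = r_b·(cos φ + φ·sin φ) = 33.361314·(0.99623415 + 0.08681268·0.08670367) = 33.486790
y = r_b·(sin φ − φ·cos φ) = 33.361314·(0.08670367 − 0.08681268·0.99623415) = 0.007270

x=33.486790 y=0.007270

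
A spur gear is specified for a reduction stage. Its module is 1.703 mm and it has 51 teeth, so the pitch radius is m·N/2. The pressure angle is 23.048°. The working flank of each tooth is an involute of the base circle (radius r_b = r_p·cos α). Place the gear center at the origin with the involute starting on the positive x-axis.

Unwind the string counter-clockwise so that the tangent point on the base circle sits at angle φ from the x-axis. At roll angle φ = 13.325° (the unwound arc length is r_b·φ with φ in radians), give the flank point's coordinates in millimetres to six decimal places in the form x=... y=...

x=41.026158 y=0.166643

pitch radius r_p = m·N/2 = 1.703·51/2 = 43.426500
base radius r_b = r_p·cos α = 43.426500·cos 23.048° = 39.960075
roll angle φ = 13.325° = 0.23256512 rad
x = r_b·(cos φ + φ·sin φ) = 39.960075·(0.97307840 + 0.23256512·0.23047434) = 41.026158
y = r_b·(sin φ − φ·cos φ) = 39.960075·(0.23047434 − 0.23256512·0.97307840) = 0.166643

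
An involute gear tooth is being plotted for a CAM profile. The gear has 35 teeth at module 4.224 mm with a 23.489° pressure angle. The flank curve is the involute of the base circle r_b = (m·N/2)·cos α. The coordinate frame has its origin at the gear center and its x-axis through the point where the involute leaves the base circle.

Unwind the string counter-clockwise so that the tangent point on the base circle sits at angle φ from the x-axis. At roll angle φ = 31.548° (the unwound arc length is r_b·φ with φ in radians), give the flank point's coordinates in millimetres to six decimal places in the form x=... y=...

x=77.305775 y=3.659299

pitch radius r_p = m·N/2 = 4.224·35/2 = 73.920000
base radius r_b = r_p·cos α = 73.920000·cos 23.489° = 67.794738
roll angle φ = 31.548° = 0.55061647 rad
x = r_b·(cos φ + φ·sin φ) = 67.794738·(0.85220214 + 0.55061647·0.52321269) = 77.305775
y = r_b·(sin φ − φ·cos φ) = 67.794738·(0.52321269 − 0.55061647·0.85220214) = 3.659299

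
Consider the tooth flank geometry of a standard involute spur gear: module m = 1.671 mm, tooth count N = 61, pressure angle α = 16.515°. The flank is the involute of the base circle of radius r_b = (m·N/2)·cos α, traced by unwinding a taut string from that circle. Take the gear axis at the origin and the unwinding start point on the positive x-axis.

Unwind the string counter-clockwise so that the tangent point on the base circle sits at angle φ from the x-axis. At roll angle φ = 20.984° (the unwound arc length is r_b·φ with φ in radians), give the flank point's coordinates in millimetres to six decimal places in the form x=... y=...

x=52.030897 y=0.789439

pitch radius r_p = m·N/2 = 1.671·61/2 = 50.965500
base radius r_b = r_p·cos α = 50.965500·cos 16.515° = 48.862936
roll angle φ = 20.984° = 0.36623989 rad
x = r_b·(cos φ + φ·sin φ) = 48.862936·(0.93368047 + 0.36623989·0.35810723) = 52.030897
y = r_b·(sin φ − φ·cos φ) = 48.862936·(0.35810723 − 0.36623989·0.93368047) = 0.789439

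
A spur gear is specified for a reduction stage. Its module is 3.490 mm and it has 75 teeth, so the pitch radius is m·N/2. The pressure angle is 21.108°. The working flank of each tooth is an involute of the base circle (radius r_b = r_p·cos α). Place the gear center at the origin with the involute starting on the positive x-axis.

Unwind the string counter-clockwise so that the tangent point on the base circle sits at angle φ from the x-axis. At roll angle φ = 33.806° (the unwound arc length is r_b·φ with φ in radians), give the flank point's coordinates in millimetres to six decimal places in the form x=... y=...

pitch radius r_p = m·N/2 = 3.490·75/2 = 130.875000
base radius r_b = r_p·cos α = 130.875000·cos 21.108° = 122.093714
roll angle φ = 33.806° = 0.59002601 rad
x = r_b·(cos φ + φ·sin φ) = 122.093714·(0.83092621 + 0.59002601·0.55638263) = 141.531819
y = r_b·(sin φ − φ·cos φ) = 122.093714·(0.55638263 − 0.59002601·0.83092621) = 8.072172

x=141.531819 y=8.072172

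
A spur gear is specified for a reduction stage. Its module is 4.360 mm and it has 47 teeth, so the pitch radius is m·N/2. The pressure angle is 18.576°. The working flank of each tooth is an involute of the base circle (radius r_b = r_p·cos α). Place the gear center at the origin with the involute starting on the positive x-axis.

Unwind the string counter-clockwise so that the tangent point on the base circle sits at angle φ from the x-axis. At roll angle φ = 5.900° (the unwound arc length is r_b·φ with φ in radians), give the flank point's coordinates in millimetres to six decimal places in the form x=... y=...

x=97.635596 y=0.035312

pitch radius r_p = m·N/2 = 4.360·47/2 = 102.460000
base radius r_b = r_p·cos α = 102.460000·cos 18.576° = 97.122032
roll angle φ = 5.900° = 0.10297443 rad
x = r_b·(cos φ + φ·sin φ) = 97.122032·(0.99470282 + 0.10297443·0.10279254) = 97.635596
y = r_b·(sin φ − φ·cos φ) = 97.122032·(0.10279254 − 0.10297443·0.99470282) = 0.035312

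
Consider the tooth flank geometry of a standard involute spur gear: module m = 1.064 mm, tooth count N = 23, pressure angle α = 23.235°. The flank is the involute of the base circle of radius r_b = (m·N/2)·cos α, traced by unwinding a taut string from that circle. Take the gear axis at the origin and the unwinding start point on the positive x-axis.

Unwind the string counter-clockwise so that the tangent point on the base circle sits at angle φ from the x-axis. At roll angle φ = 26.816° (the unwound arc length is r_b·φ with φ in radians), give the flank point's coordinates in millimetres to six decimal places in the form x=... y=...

x=12.408425 y=0.375885

pitch radius r_p = m·N/2 = 1.064·23/2 = 12.236000
base radius r_b = r_p·cos α = 12.236000·cos 23.235° = 11.243593
roll angle φ = 26.816° = 0.46802749 rad
x = r_b·(cos φ + φ·sin φ) = 11.243593·(0.89245987 + 0.46802749·0.45112678) = 12.408425
y = r_b·(sin φ − φ·cos φ) = 11.243593·(0.45112678 − 0.46802749·0.89245987) = 0.375885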